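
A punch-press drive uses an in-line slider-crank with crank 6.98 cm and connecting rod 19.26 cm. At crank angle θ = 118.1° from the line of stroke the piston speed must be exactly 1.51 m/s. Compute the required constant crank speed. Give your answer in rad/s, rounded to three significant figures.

For an in-line slider-crank, |v_piston| = rω|sinθ|·[1 + r cosθ/√(L² − r² sin²θ)].
With r = 0.0698 m, L = 0.1926 m, θ = 118.1°: the bracketed kinematic factor |dx/dθ| = 0.05048 m.
ω = v/|dx/dθ| = 1.51/0.05048 = 29.913 rad/s.

29.9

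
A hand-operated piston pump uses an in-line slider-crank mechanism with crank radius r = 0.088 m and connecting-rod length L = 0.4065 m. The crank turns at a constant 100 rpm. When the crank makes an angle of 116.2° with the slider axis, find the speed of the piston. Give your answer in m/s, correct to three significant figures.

ω = 2π·100/60 = 10.47 rad/s
For an in-line slider-crank, x = r cosθ + √(L² − r² sin²θ), so v = −rω sinθ·[1 + r cosθ/√(L² − r² sin²θ)].
With r = 0.088 m, L = 0.4065 m, θ = 116.2°: √(L² − r² sin²θ) = 0.39876 m.
v = −0.088·10.47·0.89726·[1 + 0.088·-0.44151/0.39876] = -0.74629 m/s.
|v| = 0.74629 m/s.

0.746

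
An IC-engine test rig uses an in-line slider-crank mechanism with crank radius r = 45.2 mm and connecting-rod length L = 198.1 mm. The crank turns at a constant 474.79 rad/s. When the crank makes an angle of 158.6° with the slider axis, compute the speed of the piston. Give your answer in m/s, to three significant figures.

ω = 474.8 rad/s
For an in-line slider-crank, x = r cosθ + √(L² − r² sin²θ), so v = −rω sinθ·[1 + r cosθ/√(L² − r² sin²θ)].
With r = 0.0452 m, L = 0.1981 m, θ = 158.6°: √(L² − r² sin²θ) = 0.19741 m.
v = −0.0452·474.8·0.36488·[1 + 0.0452·-0.93106/0.19741] = -6.1612 m/s.
|v| = 6.1612 m/s.

6.16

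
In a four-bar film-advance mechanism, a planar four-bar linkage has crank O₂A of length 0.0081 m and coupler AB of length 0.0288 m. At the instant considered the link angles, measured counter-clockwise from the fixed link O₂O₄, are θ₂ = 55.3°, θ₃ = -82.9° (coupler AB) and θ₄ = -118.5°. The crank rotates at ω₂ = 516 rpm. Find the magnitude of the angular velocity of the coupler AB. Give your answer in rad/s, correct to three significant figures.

ω₂ = 54.04 rad/s (from 516 rpm).
Differentiating the loop-closure r₂e^{iθ₂}+r₃e^{iθ₃}=r₁+r₄e^{iθ₄} gives r₂ω₂e^{iθ₂}+r₃ω₃e^{iθ₃}=r₄ω₄e^{iθ₄}.
Eliminating the other unknown: ω₃ = r₂ω₂ sin(θ₄−θ₂) / [r₃ sin(θ₃−θ₄)].
Numerator sine = -0.10800; denominator sine = +0.58212.
Result = 0.0081·54.04·(-0.10800) / (0.0288·(+0.58212)) = -2.8195 rad/s; magnitude 2.8195 rad/s.

2.82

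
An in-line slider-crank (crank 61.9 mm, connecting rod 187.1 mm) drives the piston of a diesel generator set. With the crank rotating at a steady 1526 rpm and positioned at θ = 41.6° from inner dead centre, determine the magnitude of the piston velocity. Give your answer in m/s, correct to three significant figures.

ω = 2π·1526/60 = 159.8 rad/s
For an in-line slider-crank, x = r cosθ + √(L² − r² sin²θ), so v = −rω sinθ·[1 + r cosθ/√(L² − r² sin²θ)].
With r = 0.0619 m, L = 0.1871 m, θ = 41.6°: √(L² − r² sin²θ) = 0.18253 m.
v = −0.0619·159.8·0.66393·[1 + 0.0619·0.74780/0.18253] = -8.2329 m/s.
|v| = 8.2329 m/s.

8.23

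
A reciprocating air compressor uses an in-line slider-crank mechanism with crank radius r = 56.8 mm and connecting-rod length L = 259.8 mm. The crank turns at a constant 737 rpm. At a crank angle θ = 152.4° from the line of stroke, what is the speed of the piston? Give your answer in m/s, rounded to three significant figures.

ω = 2π·737/60 = 77.18 rad/s
For an in-line slider-crank, x = r cosθ + √(L² − r² sin²θ), so v = −rω sinθ·[1 + r cosθ/√(L² − r² sin²θ)].
With r = 0.0568 m, L = 0.2598 m, θ = 152.4°: √(L² − r² sin²θ) = 0.25846 m.
v = −0.0568·77.18·0.46330·[1 + 0.0568·-0.88620/0.25846] = -1.6354 m/s.
|v| = 1.6354 m/s.

1.64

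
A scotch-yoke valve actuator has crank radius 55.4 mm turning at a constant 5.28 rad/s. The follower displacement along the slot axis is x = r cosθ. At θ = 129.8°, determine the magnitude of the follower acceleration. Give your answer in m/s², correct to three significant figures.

0.989

ω = 5.28 rad/s
x = r cosθ ⇒ ẍ = −rω² cosθ (ω constant).
|a| = rω²|cosθ| = 0.0554·(5.28)²·|cos 129.8°| = 0.98863 m/s².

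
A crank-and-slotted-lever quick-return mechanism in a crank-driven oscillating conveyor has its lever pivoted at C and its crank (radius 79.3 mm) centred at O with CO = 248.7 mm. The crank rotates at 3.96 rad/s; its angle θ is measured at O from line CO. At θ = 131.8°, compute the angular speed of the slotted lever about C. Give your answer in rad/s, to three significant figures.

ω = 3.96 rad/s
Crank pin A relative to C: A = (d + r cosθ, r sinθ); lever angle φ = atan2(r sinθ, d + r cosθ).
Differentiating tanφ: φ̇ = rω(d cosθ + r)/(d² + r² + 2dr cosθ).
d² + r² + 2dr cosθ = |CA|² = 0.0418496 m²;  d cosθ + r = -0.086467 m.
|ω_lever| = |0.0793·3.96·-0.086467| / 0.0418496 = 0.64882 rad/s.

0.649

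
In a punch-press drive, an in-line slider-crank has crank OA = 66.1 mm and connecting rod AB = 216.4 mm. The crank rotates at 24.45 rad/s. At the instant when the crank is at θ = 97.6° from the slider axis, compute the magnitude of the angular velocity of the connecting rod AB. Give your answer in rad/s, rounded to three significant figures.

1.04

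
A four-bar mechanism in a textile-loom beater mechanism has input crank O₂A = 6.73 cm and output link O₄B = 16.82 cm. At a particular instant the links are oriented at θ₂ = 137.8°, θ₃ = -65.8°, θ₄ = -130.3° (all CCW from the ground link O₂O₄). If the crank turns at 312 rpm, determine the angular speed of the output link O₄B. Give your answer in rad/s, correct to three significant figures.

5.80

ω₂ = 32.67 rad/s (from 312 rpm).
Differentiating the loop-closure r₂e^{iθ₂}+r₃e^{iθ₃}=r₁+r₄e^{iθ₄} gives r₂ω₂e^{iθ₂}+r₃ω₃e^{iθ₃}=r₄ω₄e^{iθ₄}.
Eliminating the other unknown: ω₄ = r₂ω₂ sin(θ₂−θ₃) / [r₄ sin(θ₄−θ₃)].
Numerator sine = -0.40035; denominator sine = -0.90259.
Result = 0.0673·32.67·(-0.40035) / (0.1682·(-0.90259)) = +5.7986 rad/s; magnitude 5.7986 rad/s.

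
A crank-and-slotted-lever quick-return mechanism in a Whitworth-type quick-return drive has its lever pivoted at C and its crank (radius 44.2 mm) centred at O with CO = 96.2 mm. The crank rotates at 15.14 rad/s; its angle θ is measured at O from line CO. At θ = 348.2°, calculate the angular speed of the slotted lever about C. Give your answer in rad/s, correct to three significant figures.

ω = 15.14 rad/s
Crank pin A relative to C: A = (d + r cosθ, r sinθ); lever angle φ = atan2(r sinθ, d + r cosθ).
Differentiating tanφ: φ̇ = rω(d cosθ + r)/(d² + r² + 2dr cosθ).
d² + r² + 2dr cosθ = |CA|² = 0.0195324 m²;  d cosθ + r = +0.13837 m.
|ω_lever| = |0.0442·15.14·+0.13837| / 0.0195324 = 4.7405 rad/s.

4.74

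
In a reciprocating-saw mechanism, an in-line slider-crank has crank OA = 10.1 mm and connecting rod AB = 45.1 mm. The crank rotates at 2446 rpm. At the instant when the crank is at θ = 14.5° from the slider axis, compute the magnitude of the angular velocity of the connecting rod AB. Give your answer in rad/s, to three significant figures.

ω = 256.1 rad/s (converted from 2446 rpm).
The rod makes angle φ with the slider axis where L sinφ = r sinθ; differentiating, L cosφ·φ̇ = r ω cosθ.
L cosφ = √(L² − r² sin²θ) = 0.045029 m.
|ω_rod| = r ω |cosθ| / √(L² − r² sin²θ) = 0.0101·256.1·0.96815/0.045029 = 55.623 rad/s.

55.6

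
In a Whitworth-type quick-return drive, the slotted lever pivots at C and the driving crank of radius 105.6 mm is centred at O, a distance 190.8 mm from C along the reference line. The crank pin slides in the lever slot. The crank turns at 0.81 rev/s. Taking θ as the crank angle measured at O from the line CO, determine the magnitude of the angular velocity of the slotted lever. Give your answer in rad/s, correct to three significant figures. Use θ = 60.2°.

1.59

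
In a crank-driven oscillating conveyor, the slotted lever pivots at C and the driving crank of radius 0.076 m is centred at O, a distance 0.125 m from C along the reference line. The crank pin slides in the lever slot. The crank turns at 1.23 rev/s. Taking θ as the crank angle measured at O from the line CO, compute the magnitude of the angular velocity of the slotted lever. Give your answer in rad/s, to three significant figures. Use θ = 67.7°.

2.53

ω = 7.728 rad/s (from 1.23 rev/s).
Crank pin A relative to C: A = (d + r cosθ, r sinθ); lever angle φ = atan2(r sinθ, d + r cosθ).
Differentiating tanφ: φ̇ = rω(d cosθ + r)/(d² + r² + 2dr cosθ).
d² + r² + 2dr cosθ = |CA|² = 0.0286107 m²;  d cosθ + r = +0.12343 m.
|ω_lever| = |0.076·7.728·+0.12343| / 0.0286107 = 2.534 rad/s.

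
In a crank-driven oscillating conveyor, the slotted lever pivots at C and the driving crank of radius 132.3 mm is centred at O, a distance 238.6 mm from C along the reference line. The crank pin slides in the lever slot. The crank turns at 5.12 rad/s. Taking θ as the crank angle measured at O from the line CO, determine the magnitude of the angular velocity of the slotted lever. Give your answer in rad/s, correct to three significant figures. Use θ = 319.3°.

ω = 5.12 rad/s
Crank pin A relative to C: A = (d + r cosθ, r sinθ); lever angle φ = atan2(r sinθ, d + r cosθ).
Differentiating tanφ: φ̇ = rω(d cosθ + r)/(d² + r² + 2dr cosθ).
d² + r² + 2dr cosθ = |CA|² = 0.122297 m²;  d cosθ + r = +0.31319 m.
|ω_lever| = |0.1323·5.12·+0.31319| / 0.122297 = 1.7347 rad/s.

1.73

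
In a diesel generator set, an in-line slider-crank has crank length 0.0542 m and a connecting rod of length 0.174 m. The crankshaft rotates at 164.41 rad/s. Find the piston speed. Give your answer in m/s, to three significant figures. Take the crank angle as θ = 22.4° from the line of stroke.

ω = 164.4 rad/s
For an in-line slider-crank, x = r cosθ + √(L² − r² sin²θ), so v = −rω sinθ·[1 + r cosθ/√(L² − r² sin²θ)].
With r = 0.0542 m, L = 0.174 m, θ = 22.4°: √(L² − r² sin²θ) = 0.17277 m.
v = −0.0542·164.4·0.38107·[1 + 0.0542·0.92455/0.17277] = -4.3806 m/s.
|v| = 4.3806 m/s.

4.38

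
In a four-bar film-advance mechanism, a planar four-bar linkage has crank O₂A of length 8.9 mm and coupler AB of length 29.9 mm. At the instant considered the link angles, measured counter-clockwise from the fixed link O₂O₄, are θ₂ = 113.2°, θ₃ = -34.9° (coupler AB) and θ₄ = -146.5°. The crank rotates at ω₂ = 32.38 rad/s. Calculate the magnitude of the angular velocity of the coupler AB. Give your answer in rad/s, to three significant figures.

ω₂ = 32.38 rad/s
Differentiating the loop-closure r₂e^{iθ₂}+r₃e^{iθ₃}=r₁+r₄e^{iθ₄} gives r₂ω₂e^{iθ₂}+r₃ω₃e^{iθ₃}=r₄ω₄e^{iθ₄}.
Eliminating the other unknown: ω₃ = r₂ω₂ sin(θ₄−θ₂) / [r₃ sin(θ₃−θ₄)].
Numerator sine = +0.98389; denominator sine = +0.92978.
Result = 0.0089·32.38·(+0.98389) / (0.0299·(+0.92978)) = +10.199 rad/s; magnitude 10.199 rad/s.

10.2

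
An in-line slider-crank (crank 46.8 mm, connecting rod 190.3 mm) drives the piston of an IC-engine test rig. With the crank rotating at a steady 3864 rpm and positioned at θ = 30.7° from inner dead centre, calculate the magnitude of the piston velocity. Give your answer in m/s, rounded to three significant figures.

11.7

ω = 2π·3864/60 = 404.6 rad/s
For an in-line slider-crank, x = r cosθ + √(L² − r² sin²θ), so v = −rω sinθ·[1 + r cosθ/√(L² − r² sin²θ)].
With r = 0.0468 m, L = 0.1903 m, θ = 30.7°: √(L² − r² sin²θ) = 0.18879 m.
v = −0.0468·404.6·0.51054·[1 + 0.0468·0.85985/0.18879] = -11.729 m/s.
|v| = 11.729 m/s.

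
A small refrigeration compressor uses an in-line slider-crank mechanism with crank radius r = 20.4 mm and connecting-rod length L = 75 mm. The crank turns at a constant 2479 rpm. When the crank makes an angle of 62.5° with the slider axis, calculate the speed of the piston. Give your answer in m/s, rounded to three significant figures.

ω = 2π·2479/60 = 259.6 rad/s
For an in-line slider-crank, x = r cosθ + √(L² − r² sin²θ), so v = −rω sinθ·[1 + r cosθ/√(L² − r² sin²θ)].
With r = 0.0204 m, L = 0.075 m, θ = 62.5°: √(L² − r² sin²θ) = 0.072784 m.
v = −0.0204·259.6·0.88701·[1 + 0.0204·0.46175/0.072784] = -5.3054 m/s.
|v| = 5.3054 m/s.

5.31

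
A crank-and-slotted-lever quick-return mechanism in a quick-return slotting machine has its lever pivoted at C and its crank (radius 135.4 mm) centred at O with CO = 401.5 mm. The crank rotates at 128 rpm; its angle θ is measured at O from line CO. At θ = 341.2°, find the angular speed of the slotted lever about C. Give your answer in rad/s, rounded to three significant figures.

3.31

ω = 13.4 rad/s (from 128 rpm).
Crank pin A relative to C: A = (d + r cosθ, r sinθ); lever angle φ = atan2(r sinθ, d + r cosθ).
Differentiating tanφ: φ̇ = rω(d cosθ + r)/(d² + r² + 2dr cosθ).
d² + r² + 2dr cosθ = |CA|² = 0.282461 m²;  d cosθ + r = +0.51548 m.
|ω_lever| = |0.1354·13.4·+0.51548| / 0.282461 = 3.3122 rad/s.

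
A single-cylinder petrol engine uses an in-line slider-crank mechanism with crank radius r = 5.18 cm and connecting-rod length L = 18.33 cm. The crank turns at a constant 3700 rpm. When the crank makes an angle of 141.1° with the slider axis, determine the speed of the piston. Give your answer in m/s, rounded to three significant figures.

ω = 2π·3700/60 = 387.5 rad/s
For an in-line slider-crank, x = r cosθ + √(L² − r² sin²θ), so v = −rω sinθ·[1 + r cosθ/√(L² − r² sin²θ)].
With r = 0.0518 m, L = 0.1833 m, θ = 141.1°: √(L² − r² sin²θ) = 0.18039 m.
v = −0.0518·387.5·0.62796·[1 + 0.0518·-0.77824/0.18039] = -9.787 m/s.
|v| = 9.787 m/s.

9.79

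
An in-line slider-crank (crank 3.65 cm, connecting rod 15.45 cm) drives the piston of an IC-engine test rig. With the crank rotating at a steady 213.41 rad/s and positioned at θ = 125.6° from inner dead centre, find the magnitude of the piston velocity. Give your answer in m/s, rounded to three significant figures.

ω = 213.4 rad/s
For an in-line slider-crank, x = r cosθ + √(L² − r² sin²θ), so v = −rω sinθ·[1 + r cosθ/√(L² − r² sin²θ)].
With r = 0.0365 m, L = 0.1545 m, θ = 125.6°: √(L² − r² sin²θ) = 0.15162 m.
v = −0.0365·213.4·0.81310·[1 + 0.0365·-0.58212/0.15162] = -5.4461 m/s.
|v| = 5.4461 m/s.

5.45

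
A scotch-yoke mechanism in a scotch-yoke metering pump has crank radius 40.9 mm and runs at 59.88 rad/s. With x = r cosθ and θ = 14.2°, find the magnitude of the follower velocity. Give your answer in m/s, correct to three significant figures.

0.601

ω = 59.88 rad/s
x = r cosθ ⇒ ẋ = −rω sinθ.
|v| = rω|sinθ| = 0.0409·59.88·|sin 14.2°| = 0.60078 m/s.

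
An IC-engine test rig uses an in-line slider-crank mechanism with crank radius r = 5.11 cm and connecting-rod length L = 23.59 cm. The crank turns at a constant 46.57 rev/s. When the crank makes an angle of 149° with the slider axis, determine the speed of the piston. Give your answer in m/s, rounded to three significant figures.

ω = 2π·46.6 = 292.6 rad/s
For an in-line slider-crank, x = r cosθ + √(L² − r² sin²θ), so v = −rω sinθ·[1 + r cosθ/√(L² − r² sin²θ)].
With r = 0.0511 m, L = 0.2359 m, θ = 149°: √(L² − r² sin²θ) = 0.23443 m.
v = −0.0511·292.6·0.51504·[1 + 0.0511·-0.85717/0.23443] = -6.2621 m/s.
|v| = 6.2621 m/s.

6.26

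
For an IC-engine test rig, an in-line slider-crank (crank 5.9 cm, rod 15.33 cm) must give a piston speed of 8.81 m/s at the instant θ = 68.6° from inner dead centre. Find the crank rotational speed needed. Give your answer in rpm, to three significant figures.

For an in-line slider-crank, |v_piston| = rω|sinθ|·[1 + r cosθ/√(L² − r² sin²θ)].
With r = 0.059 m, L = 0.1533 m, θ = 68.6°: the bracketed kinematic factor |dx/dθ| = 0.063195 m.
ω = v/|dx/dθ| = 8.81/0.063195 = 139.41 rad/s.
N = 60ω/(2π) = 1331.3 rpm.

1330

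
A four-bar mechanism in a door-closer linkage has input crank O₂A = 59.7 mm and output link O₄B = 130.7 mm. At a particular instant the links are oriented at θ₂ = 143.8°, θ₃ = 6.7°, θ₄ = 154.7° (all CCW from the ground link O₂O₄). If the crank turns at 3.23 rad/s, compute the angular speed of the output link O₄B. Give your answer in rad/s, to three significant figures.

1.90

ω₂ = 3.23 rad/s
Differentiating the loop-closure r₂e^{iθ₂}+r₃e^{iθ₃}=r₁+r₄e^{iθ₄} gives r₂ω₂e^{iθ₂}+r₃ω₃e^{iθ₃}=r₄ω₄e^{iθ₄}.
Eliminating the other unknown: ω₄ = r₂ω₂ sin(θ₂−θ₃) / [r₄ sin(θ₄−θ₃)].
Numerator sine = +0.68072; denominator sine = +0.52992.
Result = 0.0597·3.23·(+0.68072) / (0.1307·(+0.52992)) = +1.8952 rad/s; magnitude 1.8952 rad/s.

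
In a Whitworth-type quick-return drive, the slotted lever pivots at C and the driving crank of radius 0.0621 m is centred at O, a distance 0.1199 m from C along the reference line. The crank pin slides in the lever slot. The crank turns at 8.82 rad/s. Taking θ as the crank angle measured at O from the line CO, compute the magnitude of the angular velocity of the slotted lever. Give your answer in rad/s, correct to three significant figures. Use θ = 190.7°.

ω = 8.82 rad/s
Crank pin A relative to C: A = (d + r cosθ, r sinθ); lever angle φ = atan2(r sinθ, d + r cosθ).
Differentiating tanφ: φ̇ = rω(d cosθ + r)/(d² + r² + 2dr cosθ).
d² + r² + 2dr cosθ = |CA|² = 0.00359976 m²;  d cosθ + r = -0.055715 m.
|ω_lever| = |0.0621·8.82·-0.055715| / 0.00359976 = 8.4774 rad/s.

8.48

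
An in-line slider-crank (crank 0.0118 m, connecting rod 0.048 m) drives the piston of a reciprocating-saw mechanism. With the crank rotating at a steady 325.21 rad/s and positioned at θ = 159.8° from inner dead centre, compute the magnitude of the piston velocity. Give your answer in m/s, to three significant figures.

1.02

ω = 325.2 rad/s
For an in-line slider-crank, x = r cosθ + √(L² − r² sin²θ), so v = −rω sinθ·[1 + r cosθ/√(L² − r² sin²θ)].
With r = 0.0118 m, L = 0.048 m, θ = 159.8°: √(L² − r² sin²θ) = 0.047827 m.
v = −0.0118·325.2·0.34530·[1 + 0.0118·-0.93849/0.047827] = -1.0183 m/s.
|v| = 1.0183 m/s.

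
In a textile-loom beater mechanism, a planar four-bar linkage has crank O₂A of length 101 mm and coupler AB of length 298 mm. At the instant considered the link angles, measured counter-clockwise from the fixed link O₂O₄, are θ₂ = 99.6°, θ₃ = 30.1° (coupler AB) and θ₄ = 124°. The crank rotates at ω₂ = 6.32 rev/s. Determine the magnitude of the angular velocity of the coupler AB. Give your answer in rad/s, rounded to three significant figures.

5.57

ω₂ = 39.71 rad/s (from 6.32 rev/s).
Differentiating the loop-closure r₂e^{iθ₂}+r₃e^{iθ₃}=r₁+r₄e^{iθ₄} gives r₂ω₂e^{iθ₂}+r₃ω₃e^{iθ₃}=r₄ω₄e^{iθ₄}.
Eliminating the other unknown: ω₃ = r₂ω₂ sin(θ₄−θ₂) / [r₃ sin(θ₃−θ₄)].
Numerator sine = +0.41310; denominator sine = -0.99768.
Result = 0.101·39.71·(+0.41310) / (0.298·(-0.99768)) = -5.5727 rad/s; magnitude 5.5727 rad/s.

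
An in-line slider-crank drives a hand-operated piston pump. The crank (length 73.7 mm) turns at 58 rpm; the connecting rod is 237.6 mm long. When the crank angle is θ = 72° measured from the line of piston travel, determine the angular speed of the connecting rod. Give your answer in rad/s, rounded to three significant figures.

0.609

ω = 6.074 rad/s (converted from 58 rpm).
The rod makes angle φ with the slider axis where L sinφ = r sinθ; differentiating, L cosφ·φ̇ = r ω cosθ.
L cosφ = √(L² − r² sin²θ) = 0.22703 m.
|ω_rod| = r ω |cosθ| / √(L² − r² sin²θ) = 0.0737·6.074·0.30902/0.22703 = 0.6093 rad/s.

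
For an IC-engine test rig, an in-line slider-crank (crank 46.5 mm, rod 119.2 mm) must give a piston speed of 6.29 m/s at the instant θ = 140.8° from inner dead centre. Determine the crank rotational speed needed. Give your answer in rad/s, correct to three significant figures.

311

For an in-line slider-crank, |v_piston| = rω|sinθ|·[1 + r cosθ/√(L² − r² sin²θ)].
With r = 0.0465 m, L = 0.1192 m, θ = 140.8°: the bracketed kinematic factor |dx/dθ| = 0.020222 m.
ω = v/|dx/dθ| = 6.29/0.020222 = 311.05 rad/s.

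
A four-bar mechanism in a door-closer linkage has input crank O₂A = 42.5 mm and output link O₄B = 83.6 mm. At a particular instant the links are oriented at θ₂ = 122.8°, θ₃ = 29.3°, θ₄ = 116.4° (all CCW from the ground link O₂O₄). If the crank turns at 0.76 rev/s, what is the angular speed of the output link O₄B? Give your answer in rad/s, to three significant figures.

2.43

ω₂ = 4.775 rad/s (from 0.76 rev/s).
Differentiating the loop-closure r₂e^{iθ₂}+r₃e^{iθ₃}=r₁+r₄e^{iθ₄} gives r₂ω₂e^{iθ₂}+r₃ω₃e^{iθ₃}=r₄ω₄e^{iθ₄}.
Eliminating the other unknown: ω₄ = r₂ω₂ sin(θ₂−θ₃) / [r₄ sin(θ₄−θ₃)].
Numerator sine = +0.99813; denominator sine = +0.99872.
Result = 0.0425·4.775·(+0.99813) / (0.0836·(+0.99872)) = +2.4262 rad/s; magnitude 2.4262 rad/s.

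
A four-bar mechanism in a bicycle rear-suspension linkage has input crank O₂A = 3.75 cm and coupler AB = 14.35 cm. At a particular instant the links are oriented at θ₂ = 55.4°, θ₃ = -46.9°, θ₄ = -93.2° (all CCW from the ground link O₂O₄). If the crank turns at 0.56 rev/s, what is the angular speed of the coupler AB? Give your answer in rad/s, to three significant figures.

ω₂ = 3.519 rad/s (from 0.56 rev/s).
Differentiating the loop-closure r₂e^{iθ₂}+r₃e^{iθ₃}=r₁+r₄e^{iθ₄} gives r₂ω₂e^{iθ₂}+r₃ω₃e^{iθ₃}=r₄ω₄e^{iθ₄}.
Eliminating the other unknown: ω₃ = r₂ω₂ sin(θ₄−θ₂) / [r₃ sin(θ₃−θ₄)].
Numerator sine = -0.52101; denominator sine = +0.72297.
Result = 0.0375·3.519·(-0.52101) / (0.1435·(+0.72297)) = -0.66264 rad/s; magnitude 0.66264 rad/s.

0.663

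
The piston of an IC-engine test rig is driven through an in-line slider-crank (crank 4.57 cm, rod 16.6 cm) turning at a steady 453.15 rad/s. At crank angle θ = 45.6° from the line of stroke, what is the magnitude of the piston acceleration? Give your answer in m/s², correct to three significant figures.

ω = 453.1 rad/s
x(θ) = r cosθ + √(L² − r² sin²θ); with ω constant, a = ω²·d²x/dθ².
d²x/dθ² = −r cosθ − r²(cos2θ)/√u − r⁴ sin²2θ/(4u^{3/2}),  u = L² − r² sin²θ = 0.0264899 m².
Substituting r = 0.0457 m, L = 0.166 m, θ = 45.6°: d²x/dθ² = -0.031959 m.
a = ω²·d²x/dθ² = (453.1)²·(-0.031959) = -6562.6 m/s²;  |a| = 6562.6 m/s².

6560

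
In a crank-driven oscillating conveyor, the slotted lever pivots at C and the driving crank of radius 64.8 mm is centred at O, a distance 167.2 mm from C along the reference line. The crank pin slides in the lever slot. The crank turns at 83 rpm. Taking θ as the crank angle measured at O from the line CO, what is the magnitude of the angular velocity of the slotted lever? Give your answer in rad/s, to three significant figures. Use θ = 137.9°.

ω = 8.692 rad/s (from 83 rpm).
Crank pin A relative to C: A = (d + r cosθ, r sinθ); lever angle φ = atan2(r sinθ, d + r cosθ).
Differentiating tanφ: φ̇ = rω(d cosθ + r)/(d² + r² + 2dr cosθ).
d² + r² + 2dr cosθ = |CA|² = 0.0160769 m²;  d cosθ + r = -0.059258 m.
|ω_lever| = |0.0648·8.692·-0.059258| / 0.0160769 = 2.076 rad/s.

2.08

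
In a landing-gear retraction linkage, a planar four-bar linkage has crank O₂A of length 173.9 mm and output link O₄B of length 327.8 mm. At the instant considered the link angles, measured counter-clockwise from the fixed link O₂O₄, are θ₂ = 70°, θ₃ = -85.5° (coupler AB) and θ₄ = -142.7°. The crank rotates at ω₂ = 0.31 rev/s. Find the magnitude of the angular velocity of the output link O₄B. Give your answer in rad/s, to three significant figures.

0.510

ω₂ = 1.948 rad/s (from 0.31 rev/s).
Differentiating the loop-closure r₂e^{iθ₂}+r₃e^{iθ₃}=r₁+r₄e^{iθ₄} gives r₂ω₂e^{iθ₂}+r₃ω₃e^{iθ₃}=r₄ω₄e^{iθ₄}.
Eliminating the other unknown: ω₄ = r₂ω₂ sin(θ₂−θ₃) / [r₄ sin(θ₄−θ₃)].
Numerator sine = +0.41469; denominator sine = -0.84057.
Result = 0.1739·1.948·(+0.41469) / (0.3278·(-0.84057)) = -0.50978 rad/s; magnitude 0.50978 rad/s.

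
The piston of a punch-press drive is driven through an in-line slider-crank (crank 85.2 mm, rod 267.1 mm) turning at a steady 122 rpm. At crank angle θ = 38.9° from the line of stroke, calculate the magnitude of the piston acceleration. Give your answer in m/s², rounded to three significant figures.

ω = 2π·122/60 = 12.78 rad/s
x(θ) = r cosθ + √(L² − r² sin²θ); with ω constant, a = ω²·d²x/dθ².
d²x/dθ² = −r cosθ − r²(cos2θ)/√u − r⁴ sin²2θ/(4u^{3/2}),  u = L² − r² sin²θ = 0.0684799 m².
Substituting r = 0.0852 m, L = 0.2671 m, θ = 38.9°: d²x/dθ² = -0.072871 m.
a = ω²·d²x/dθ² = (12.78)²·(-0.072871) = -11.894 m/s²;  |a| = 11.894 m/s².

11.9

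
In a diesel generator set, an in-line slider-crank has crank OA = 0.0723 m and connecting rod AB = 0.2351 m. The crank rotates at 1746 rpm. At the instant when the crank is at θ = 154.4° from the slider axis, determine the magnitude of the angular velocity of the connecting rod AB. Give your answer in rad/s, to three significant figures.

ω = 182.8 rad/s (converted from 1746 rpm).
The rod makes angle φ with the slider axis where L sinφ = r sinθ; differentiating, L cosφ·φ̇ = r ω cosθ.
L cosφ = √(L² − r² sin²θ) = 0.23302 m.
|ω_rod| = r ω |cosθ| / √(L² − r² sin²θ) = 0.0723·182.8·0.90183/0.23302 = 51.163 rad/s.

51.2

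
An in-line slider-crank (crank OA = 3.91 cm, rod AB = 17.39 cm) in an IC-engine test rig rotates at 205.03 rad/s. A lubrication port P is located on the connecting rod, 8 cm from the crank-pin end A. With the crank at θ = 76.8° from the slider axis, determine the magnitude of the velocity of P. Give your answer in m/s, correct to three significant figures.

ω = 205 rad/s.  Crank-pin speed |V_A| = rω = 8.0167 m/s, perpendicular to OA.
Rod angle: sinφ = −(r/L) sinθ ⇒ φ = -12.645°; ω_rod = −rω cosθ/√(L²−r²sin²θ) = -10.788 rad/s.
V_P = V_A + ω_rod × AP, with AP = 0.08 m along the rod.
Components: V_Px = −rω sinθ − a·ω_rod·sinφ = -7.9938 m/s;  V_Py = rω cosθ + a·ω_rod·cosφ = +0.98847 m/s.
|V_P| = √(V_Px² + V_Py²) = 8.0547 m/s.

8.05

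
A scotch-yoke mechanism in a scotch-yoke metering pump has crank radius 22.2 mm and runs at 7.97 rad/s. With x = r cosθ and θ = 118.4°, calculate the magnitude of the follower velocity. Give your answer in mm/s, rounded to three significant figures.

156

ω = 7.97 rad/s
x = r cosθ ⇒ ẋ = −rω sinθ.
|v| = rω|sinθ| = 0.0222·7.97·|sin 118.4°| = 0.15564 m/s = 155.64 mm/s.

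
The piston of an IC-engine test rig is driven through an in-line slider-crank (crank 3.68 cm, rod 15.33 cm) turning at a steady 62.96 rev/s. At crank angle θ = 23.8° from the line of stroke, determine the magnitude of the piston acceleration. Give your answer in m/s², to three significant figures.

6220

ω = 2π·63 = 395.6 rad/s
x(θ) = r cosθ + √(L² − r² sin²θ); with ω constant, a = ω²·d²x/dθ².
d²x/dθ² = −r cosθ − r²(cos2θ)/√u − r⁴ sin²2θ/(4u^{3/2}),  u = L² − r² sin²θ = 0.0232804 m².
Substituting r = 0.0368 m, L = 0.1533 m, θ = 23.8°: d²x/dθ² = -0.039726 m.
a = ω²·d²x/dθ² = (395.6)²·(-0.039726) = -6216.7 m/s²;  |a| = 6216.7 m/s².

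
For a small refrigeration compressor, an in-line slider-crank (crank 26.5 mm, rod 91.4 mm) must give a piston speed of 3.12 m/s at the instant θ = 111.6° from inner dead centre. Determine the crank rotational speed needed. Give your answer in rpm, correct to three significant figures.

1360

For an in-line slider-crank, |v_piston| = rω|sinθ|·[1 + r cosθ/√(L² − r² sin²θ)].
With r = 0.0265 m, L = 0.0914 m, θ = 111.6°: the bracketed kinematic factor |dx/dθ| = 0.021908 m.
ω = v/|dx/dθ| = 3.12/0.021908 = 142.41 rad/s.
N = 60ω/(2π) = 1359.9 rpm.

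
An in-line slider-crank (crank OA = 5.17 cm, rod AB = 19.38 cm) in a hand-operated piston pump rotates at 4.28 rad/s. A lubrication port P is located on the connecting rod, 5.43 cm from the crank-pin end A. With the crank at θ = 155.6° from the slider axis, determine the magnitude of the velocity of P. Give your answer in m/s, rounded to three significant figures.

ω = 4.28 rad/s.  Crank-pin speed |V_A| = rω = 0.22128 m/s, perpendicular to OA.
Rod angle: sinφ = −(r/L) sinθ ⇒ φ = -6.327°; ω_rod = −rω cosθ/√(L²−r²sin²θ) = +1.0462 rad/s.
V_P = V_A + ω_rod × AP, with AP = 0.0543 m along the rod.
Components: V_Px = −rω sinθ − a·ω_rod·sinφ = -0.08515 m/s;  V_Py = rω cosθ + a·ω_rod·cosφ = -0.14505 m/s.
|V_P| = √(V_Px² + V_Py²) = 0.1682 m/s.

0.168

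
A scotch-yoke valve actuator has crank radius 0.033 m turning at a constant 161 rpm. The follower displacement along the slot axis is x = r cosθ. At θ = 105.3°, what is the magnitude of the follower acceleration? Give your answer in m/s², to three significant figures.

2.48

ω = 16.86 rad/s (from 161 rpm).
x = r cosθ ⇒ ẍ = −rω² cosθ (ω constant).
|a| = rω²|cosθ| = 0.033·(16.86)²·|cos 105.3°| = 2.4752 m/s².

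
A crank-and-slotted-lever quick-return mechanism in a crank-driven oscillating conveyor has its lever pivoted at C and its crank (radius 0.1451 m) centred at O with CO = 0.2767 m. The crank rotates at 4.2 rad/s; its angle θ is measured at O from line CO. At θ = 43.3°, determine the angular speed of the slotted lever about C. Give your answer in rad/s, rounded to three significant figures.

1.35

ω = 4.2 rad/s
Crank pin A relative to C: A = (d + r cosθ, r sinθ); lever angle φ = atan2(r sinθ, d + r cosθ).
Differentiating tanφ: φ̇ = rω(d cosθ + r)/(d² + r² + 2dr cosθ).
d² + r² + 2dr cosθ = |CA|² = 0.156056 m²;  d cosθ + r = +0.34647 m.
|ω_lever| = |0.1451·4.2·+0.34647| / 0.156056 = 1.353 rad/s.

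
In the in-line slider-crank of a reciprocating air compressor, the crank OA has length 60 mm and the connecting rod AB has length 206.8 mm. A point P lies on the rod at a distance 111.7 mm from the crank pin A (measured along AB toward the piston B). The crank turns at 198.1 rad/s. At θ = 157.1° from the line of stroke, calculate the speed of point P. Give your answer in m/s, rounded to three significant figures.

6.40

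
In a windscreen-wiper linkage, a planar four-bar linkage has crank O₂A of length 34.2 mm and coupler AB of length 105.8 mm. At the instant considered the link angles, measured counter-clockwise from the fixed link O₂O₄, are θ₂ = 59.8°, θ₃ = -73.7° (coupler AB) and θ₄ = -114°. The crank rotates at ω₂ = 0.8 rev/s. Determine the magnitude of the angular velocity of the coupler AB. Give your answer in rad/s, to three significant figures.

ω₂ = 5.027 rad/s (from 0.8 rev/s).
Differentiating the loop-closure r₂e^{iθ₂}+r₃e^{iθ₃}=r₁+r₄e^{iθ₄} gives r₂ω₂e^{iθ₂}+r₃ω₃e^{iθ₃}=r₄ω₄e^{iθ₄}.
Eliminating the other unknown: ω₃ = r₂ω₂ sin(θ₄−θ₂) / [r₃ sin(θ₃−θ₄)].
Numerator sine = -0.10800; denominator sine = +0.64679.
Result = 0.0342·5.027·(-0.10800) / (0.1058·(+0.64679)) = -0.27131 rad/s; magnitude 0.27131 rad/s.

0.271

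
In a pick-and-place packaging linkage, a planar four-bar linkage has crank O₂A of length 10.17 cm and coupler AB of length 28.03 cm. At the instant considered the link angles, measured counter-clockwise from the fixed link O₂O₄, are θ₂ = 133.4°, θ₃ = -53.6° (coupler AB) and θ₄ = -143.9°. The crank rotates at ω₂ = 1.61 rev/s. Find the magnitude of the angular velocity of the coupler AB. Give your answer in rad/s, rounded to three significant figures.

3.64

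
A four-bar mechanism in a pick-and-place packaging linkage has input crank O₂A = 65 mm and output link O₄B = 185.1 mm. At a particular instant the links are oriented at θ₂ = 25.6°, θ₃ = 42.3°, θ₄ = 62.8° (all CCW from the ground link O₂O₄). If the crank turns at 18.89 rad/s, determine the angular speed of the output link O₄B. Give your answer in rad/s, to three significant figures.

5.44

ω₂ = 18.89 rad/s
Differentiating the loop-closure r₂e^{iθ₂}+r₃e^{iθ₃}=r₁+r₄e^{iθ₄} gives r₂ω₂e^{iθ₂}+r₃ω₃e^{iθ₃}=r₄ω₄e^{iθ₄}.
Eliminating the other unknown: ω₄ = r₂ω₂ sin(θ₂−θ₃) / [r₄ sin(θ₄−θ₃)].
Numerator sine = -0.28736; denominator sine = +0.35021.
Result = 0.065·18.89·(-0.28736) / (0.1851·(+0.35021)) = -5.443 rad/s; magnitude 5.443 rad/s.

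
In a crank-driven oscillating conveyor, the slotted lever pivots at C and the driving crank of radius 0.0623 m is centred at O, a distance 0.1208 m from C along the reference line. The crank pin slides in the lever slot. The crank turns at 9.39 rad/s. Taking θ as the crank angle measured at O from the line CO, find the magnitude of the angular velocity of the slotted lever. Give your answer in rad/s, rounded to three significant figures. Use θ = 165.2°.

8.13

ω = 9.39 rad/s
Crank pin A relative to C: A = (d + r cosθ, r sinθ); lever angle φ = atan2(r sinθ, d + r cosθ).
Differentiating tanφ: φ̇ = rω(d cosθ + r)/(d² + r² + 2dr cosθ).
d² + r² + 2dr cosθ = |CA|² = 0.00392161 m²;  d cosθ + r = -0.054492 m.
|ω_lever| = |0.0623·9.39·-0.054492| / 0.00392161 = 8.1287 rad/s.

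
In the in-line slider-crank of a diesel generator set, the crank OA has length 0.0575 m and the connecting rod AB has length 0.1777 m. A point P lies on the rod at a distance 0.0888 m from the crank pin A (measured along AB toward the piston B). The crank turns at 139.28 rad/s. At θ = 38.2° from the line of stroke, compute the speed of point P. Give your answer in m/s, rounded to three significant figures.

ω = 139.3 rad/s.  Crank-pin speed |V_A| = rω = 8.0086 m/s, perpendicular to OA.
Rod angle: sinφ = −(r/L) sinθ ⇒ φ = -11.543°; ω_rod = −rω cosθ/√(L²−r²sin²θ) = -36.148 rad/s.
V_P = V_A + ω_rod × AP, with AP = 0.0888 m along the rod.
Components: V_Px = −rω sinθ − a·ω_rod·sinφ = -5.5949 m/s;  V_Py = rω cosθ + a·ω_rod·cosφ = +3.1486 m/s.
|V_P| = √(V_Px² + V_Py²) = 6.42 m/s.

6.42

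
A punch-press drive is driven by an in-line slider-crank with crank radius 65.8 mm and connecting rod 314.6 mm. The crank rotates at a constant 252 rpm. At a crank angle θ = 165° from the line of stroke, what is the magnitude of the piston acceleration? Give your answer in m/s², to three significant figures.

35.9

ω = 2π·252/60 = 26.39 rad/s
x(θ) = r cosθ + √(L² − r² sin²θ); with ω constant, a = ω²·d²x/dθ².
d²x/dθ² = −r cosθ − r²(cos2θ)/√u − r⁴ sin²2θ/(4u^{3/2}),  u = L² − r² sin²θ = 0.0986831 m².
Substituting r = 0.0658 m, L = 0.3146 m, θ = 165°: d²x/dθ² = +0.051584 m.
a = ω²·d²x/dθ² = (26.39)²·(+0.051584) = +35.923 m/s²;  |a| = 35.923 m/s².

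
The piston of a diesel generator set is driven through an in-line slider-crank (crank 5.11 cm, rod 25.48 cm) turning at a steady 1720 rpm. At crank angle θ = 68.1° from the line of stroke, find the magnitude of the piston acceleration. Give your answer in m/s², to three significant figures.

376

ω = 2π·1720/60 = 180.1 rad/s
x(θ) = r cosθ + √(L² − r² sin²θ); with ω constant, a = ω²·d²x/dθ².
d²x/dθ² = −r cosθ − r²(cos2θ)/√u − r⁴ sin²2θ/(4u^{3/2}),  u = L² − r² sin²θ = 0.0626751 m².
Substituting r = 0.0511 m, L = 0.2548 m, θ = 68.1°: d²x/dθ² = -0.011584 m.
a = ω²·d²x/dθ² = (180.1)²·(-0.011584) = -375.8 m/s²;  |a| = 375.8 m/s².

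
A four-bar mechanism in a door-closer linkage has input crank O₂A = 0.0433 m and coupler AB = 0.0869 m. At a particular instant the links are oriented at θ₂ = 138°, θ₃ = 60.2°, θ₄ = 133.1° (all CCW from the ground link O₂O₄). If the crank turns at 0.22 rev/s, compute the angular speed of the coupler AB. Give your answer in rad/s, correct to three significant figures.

ω₂ = 1.382 rad/s (from 0.22 rev/s).
Differentiating the loop-closure r₂e^{iθ₂}+r₃e^{iθ₃}=r₁+r₄e^{iθ₄} gives r₂ω₂e^{iθ₂}+r₃ω₃e^{iθ₃}=r₄ω₄e^{iθ₄}.
Eliminating the other unknown: ω₃ = r₂ω₂ sin(θ₄−θ₂) / [r₃ sin(θ₃−θ₄)].
Numerator sine = -0.08542; denominator sine = -0.95579.
Result = 0.0433·1.382·(-0.08542) / (0.0869·(-0.95579)) = +0.061553 rad/s; magnitude 0.061553 rad/s.

0.0616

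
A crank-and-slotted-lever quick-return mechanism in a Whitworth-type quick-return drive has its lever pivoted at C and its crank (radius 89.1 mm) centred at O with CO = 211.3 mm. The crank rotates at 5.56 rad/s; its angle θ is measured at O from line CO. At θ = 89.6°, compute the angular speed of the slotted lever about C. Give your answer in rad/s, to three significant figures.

0.849

ω = 5.56 rad/s
Crank pin A relative to C: A = (d + r cosθ, r sinθ); lever angle φ = atan2(r sinθ, d + r cosθ).
Differentiating tanφ: φ̇ = rω(d cosθ + r)/(d² + r² + 2dr cosθ).
d² + r² + 2dr cosθ = |CA|² = 0.0528494 m²;  d cosθ + r = +0.090575 m.
|ω_lever| = |0.0891·5.56·+0.090575| / 0.0528494 = 0.84903 rad/s.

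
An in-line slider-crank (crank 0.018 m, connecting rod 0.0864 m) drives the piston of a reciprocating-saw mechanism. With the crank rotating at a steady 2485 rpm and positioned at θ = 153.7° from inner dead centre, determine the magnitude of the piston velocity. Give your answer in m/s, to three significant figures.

1.69

ω = 2π·2485/60 = 260.2 rad/s
For an in-line slider-crank, x = r cosθ + √(L² − r² sin²θ), so v = −rω sinθ·[1 + r cosθ/√(L² − r² sin²θ)].
With r = 0.018 m, L = 0.0864 m, θ = 153.7°: √(L² − r² sin²θ) = 0.086031 m.
v = −0.018·260.2·0.44307·[1 + 0.018·-0.89649/0.086031] = -1.6861 m/s.
|v| = 1.6861 m/s.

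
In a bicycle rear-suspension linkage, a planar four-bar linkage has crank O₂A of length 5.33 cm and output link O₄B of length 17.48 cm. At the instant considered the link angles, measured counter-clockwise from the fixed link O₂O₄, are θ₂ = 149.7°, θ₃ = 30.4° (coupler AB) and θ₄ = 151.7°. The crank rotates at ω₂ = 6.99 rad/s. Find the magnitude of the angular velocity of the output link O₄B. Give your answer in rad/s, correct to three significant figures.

2.18

ω₂ = 6.99 rad/s
Differentiating the loop-closure r₂e^{iθ₂}+r₃e^{iθ₃}=r₁+r₄e^{iθ₄} gives r₂ω₂e^{iθ₂}+r₃ω₃e^{iθ₃}=r₄ω₄e^{iθ₄}.
Eliminating the other unknown: ω₄ = r₂ω₂ sin(θ₂−θ₃) / [r₄ sin(θ₄−θ₃)].
Numerator sine = +0.87207; denominator sine = +0.85446.
Result = 0.0533·6.99·(+0.87207) / (0.1748·(+0.85446)) = +2.1753 rad/s; magnitude 2.1753 rad/s.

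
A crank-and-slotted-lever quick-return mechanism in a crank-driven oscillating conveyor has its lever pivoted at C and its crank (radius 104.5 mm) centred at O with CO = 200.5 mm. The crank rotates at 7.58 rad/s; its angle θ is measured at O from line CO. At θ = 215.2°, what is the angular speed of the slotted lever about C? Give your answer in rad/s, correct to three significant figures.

2.78

ω = 7.58 rad/s
Crank pin A relative to C: A = (d + r cosθ, r sinθ); lever angle φ = atan2(r sinθ, d + r cosθ).
Differentiating tanφ: φ̇ = rω(d cosθ + r)/(d² + r² + 2dr cosθ).
d² + r² + 2dr cosθ = |CA|² = 0.0168785 m²;  d cosθ + r = -0.059338 m.
|ω_lever| = |0.1045·7.58·-0.059338| / 0.0168785 = 2.7847 rad/s.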